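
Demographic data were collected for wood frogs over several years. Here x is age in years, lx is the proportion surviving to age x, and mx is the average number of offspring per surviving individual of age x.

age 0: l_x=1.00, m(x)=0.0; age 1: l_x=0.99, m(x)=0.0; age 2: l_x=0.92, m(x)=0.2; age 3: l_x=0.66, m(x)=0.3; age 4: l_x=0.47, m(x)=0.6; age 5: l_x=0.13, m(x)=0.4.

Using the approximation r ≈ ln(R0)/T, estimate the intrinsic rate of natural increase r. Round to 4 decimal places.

R0 = Σ lx·mx = 0 + 0 + 0.184 + 0.198 + 0.282 + 0.052 = 0.716
Σ x·lx·mx = 2.35; T = 2.35/0.716 = 3.28212…
r ≈ ln(R0)/T = ln(0.716)/3.28212… = -0.101786… → -0.1018

-0.1018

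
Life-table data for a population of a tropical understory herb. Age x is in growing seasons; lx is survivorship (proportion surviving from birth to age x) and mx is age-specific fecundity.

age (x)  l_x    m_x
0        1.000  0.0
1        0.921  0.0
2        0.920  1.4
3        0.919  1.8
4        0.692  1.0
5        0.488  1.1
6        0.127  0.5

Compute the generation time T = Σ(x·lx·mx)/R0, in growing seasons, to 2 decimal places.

3.16

lx·mx: 0, 0, 1.288, 1.6542, 0.692, 0.5368, 0.0635 → R0 = 4.2345
x·lx·mx: 0, 0, 2.576, 4.9626, 2.768, 2.684, 0.381 → Σ = 13.3716
T = 13.3716 / 4.2345 = 3.157775… → 3.16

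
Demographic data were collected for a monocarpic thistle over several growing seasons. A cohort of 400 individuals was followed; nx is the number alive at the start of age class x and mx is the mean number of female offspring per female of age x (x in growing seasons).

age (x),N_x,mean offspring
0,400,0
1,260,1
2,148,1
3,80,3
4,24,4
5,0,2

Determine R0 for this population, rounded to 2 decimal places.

lx = nx/n0 = nx/400: 1, 0.65, 0.37, 0.2, 0.06, 0
lx·mx by age: 0, 0.65, 0.37, 0.6, 0.24, 0
R0 = Σ lx·mx = 1.86 → 1.86

1.86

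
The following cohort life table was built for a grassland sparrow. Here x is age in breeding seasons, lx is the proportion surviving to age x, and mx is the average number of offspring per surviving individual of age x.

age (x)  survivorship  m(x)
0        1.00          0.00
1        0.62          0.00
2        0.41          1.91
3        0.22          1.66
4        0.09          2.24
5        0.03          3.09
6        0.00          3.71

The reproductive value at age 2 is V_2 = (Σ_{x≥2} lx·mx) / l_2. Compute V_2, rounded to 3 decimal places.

lx·mx for x ≥ 2: 0.7831, 0.3652, 0.2016, 0.0927, 0 → sum = 1.4426
V_2 = 1.4426 / l_2 = 1.4426 / 0.41 = 3.518537… → 3.519

3.519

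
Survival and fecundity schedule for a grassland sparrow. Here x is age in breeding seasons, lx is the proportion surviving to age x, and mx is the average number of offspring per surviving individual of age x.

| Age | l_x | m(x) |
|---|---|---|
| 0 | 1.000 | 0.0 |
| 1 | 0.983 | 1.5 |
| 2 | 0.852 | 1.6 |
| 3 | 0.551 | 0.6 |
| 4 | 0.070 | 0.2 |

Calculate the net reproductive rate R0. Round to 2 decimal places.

lx·mx by age: 0, 1.4745, 1.3632, 0.3306, 0.014
R0 = Σ lx·mx = 3.1823 → 3.18

3.18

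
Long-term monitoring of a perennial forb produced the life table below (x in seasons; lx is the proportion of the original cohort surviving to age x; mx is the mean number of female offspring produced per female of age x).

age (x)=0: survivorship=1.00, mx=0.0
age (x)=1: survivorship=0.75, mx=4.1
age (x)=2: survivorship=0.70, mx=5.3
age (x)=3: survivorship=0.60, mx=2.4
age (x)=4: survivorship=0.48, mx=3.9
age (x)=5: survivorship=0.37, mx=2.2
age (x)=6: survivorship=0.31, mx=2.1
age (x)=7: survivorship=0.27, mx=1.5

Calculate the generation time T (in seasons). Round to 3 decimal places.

lx·mx: 0, 3.075, 3.71, 1.44, 1.872, 0.814, 0.651, 0.405 → R0 = 11.967
x·lx·mx: 0, 3.075, 7.42, 4.32, 7.488, 4.07, 3.906, 2.835 → Σ = 33.114
T = 33.114 / 11.967 = 2.76711… → 2.767

2.767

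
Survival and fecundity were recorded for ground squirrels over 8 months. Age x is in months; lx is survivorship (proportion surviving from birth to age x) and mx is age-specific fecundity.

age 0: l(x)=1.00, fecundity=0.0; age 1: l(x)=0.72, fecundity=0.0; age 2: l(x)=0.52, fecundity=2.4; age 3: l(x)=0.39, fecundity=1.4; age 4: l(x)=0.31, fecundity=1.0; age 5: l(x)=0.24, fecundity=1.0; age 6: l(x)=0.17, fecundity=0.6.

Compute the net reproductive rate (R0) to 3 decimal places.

lx·mx by age: 0, 0, 1.248, 0.546, 0.31, 0.24, 0.102
R0 = Σ lx·mx = 2.446 → 2.446

2.446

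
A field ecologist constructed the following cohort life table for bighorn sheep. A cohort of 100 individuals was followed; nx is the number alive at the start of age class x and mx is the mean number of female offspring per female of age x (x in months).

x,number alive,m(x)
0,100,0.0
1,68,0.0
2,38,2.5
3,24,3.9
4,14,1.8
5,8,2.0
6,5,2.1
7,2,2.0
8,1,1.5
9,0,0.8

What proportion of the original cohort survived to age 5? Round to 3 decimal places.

l_5 = n_5/n_0 = 8/100 = 0.08 → 0.080

0.080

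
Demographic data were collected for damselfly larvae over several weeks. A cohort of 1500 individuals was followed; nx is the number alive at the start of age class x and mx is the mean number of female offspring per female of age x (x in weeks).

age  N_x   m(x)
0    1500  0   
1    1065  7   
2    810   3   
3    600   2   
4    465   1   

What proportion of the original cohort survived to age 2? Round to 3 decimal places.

l_2 = n_2/n_0 = 810/1500 = 0.54 → 0.540

0.540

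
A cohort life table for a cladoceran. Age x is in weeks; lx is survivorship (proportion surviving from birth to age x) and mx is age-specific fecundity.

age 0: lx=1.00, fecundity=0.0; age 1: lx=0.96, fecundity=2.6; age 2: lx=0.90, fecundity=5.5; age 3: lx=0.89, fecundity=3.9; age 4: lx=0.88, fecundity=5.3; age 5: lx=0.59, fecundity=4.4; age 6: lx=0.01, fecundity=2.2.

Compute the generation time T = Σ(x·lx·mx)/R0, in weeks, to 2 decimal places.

lx·mx: 0, 2.496, 4.95, 3.471, 4.664, 2.596, 0.022 → R0 = 18.199
x·lx·mx: 0, 2.496, 9.9, 10.413, 18.656, 12.98, 0.132 → Σ = 54.577
T = 54.577 / 18.199 = 2.998901… → 3.00

3.00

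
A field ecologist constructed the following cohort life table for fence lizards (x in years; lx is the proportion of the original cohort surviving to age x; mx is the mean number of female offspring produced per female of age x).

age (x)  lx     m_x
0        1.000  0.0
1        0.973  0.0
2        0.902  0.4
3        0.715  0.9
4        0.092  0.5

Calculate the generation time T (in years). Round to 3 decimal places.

lx·mx: 0, 0, 0.3608, 0.6435, 0.046 → R0 = 1.0503
x·lx·mx: 0, 0, 0.7216, 1.9305, 0.184 → Σ = 2.8361
T = 2.8361 / 1.0503 = 2.700276… → 2.700

2.700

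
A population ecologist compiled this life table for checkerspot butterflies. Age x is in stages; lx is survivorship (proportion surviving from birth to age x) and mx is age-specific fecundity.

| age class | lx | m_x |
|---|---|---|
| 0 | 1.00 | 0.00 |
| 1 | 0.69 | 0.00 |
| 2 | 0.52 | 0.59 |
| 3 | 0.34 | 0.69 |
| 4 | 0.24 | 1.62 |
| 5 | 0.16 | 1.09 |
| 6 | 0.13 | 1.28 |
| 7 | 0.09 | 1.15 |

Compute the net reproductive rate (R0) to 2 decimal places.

1.37

lx·mx by age: 0, 0, 0.3068, 0.2346, 0.3888, 0.1744, 0.1664, 0.1035
R0 = Σ lx·mx = 1.3745 → 1.37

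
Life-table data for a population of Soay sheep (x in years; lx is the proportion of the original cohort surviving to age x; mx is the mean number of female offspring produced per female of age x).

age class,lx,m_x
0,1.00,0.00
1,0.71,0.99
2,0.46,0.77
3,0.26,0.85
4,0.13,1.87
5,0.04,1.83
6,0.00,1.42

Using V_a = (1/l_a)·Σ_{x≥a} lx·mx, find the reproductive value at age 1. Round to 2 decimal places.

lx·mx for x ≥ 1: 0.7029, 0.3542, 0.221, 0.2431, 0.0732, 0 → sum = 1.5944
V_1 = 1.5944 / l_1 = 1.5944 / 0.71 = 2.245634… → 2.25

2.25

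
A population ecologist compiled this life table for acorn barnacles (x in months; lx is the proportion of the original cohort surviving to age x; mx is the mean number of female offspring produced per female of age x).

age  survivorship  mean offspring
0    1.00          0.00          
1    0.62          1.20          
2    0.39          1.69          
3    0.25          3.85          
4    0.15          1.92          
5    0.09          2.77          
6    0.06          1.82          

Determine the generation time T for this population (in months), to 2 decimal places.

lx·mx: 0, 0.744, 0.6591, 0.9625, 0.288, 0.2493, 0.1092 → R0 = 3.0121
x·lx·mx: 0, 0.744, 1.3182, 2.8875, 1.152, 1.2465, 0.6552 → Σ = 8.0034
T = 8.0034 / 3.0121 = 2.657083… → 2.66

2.66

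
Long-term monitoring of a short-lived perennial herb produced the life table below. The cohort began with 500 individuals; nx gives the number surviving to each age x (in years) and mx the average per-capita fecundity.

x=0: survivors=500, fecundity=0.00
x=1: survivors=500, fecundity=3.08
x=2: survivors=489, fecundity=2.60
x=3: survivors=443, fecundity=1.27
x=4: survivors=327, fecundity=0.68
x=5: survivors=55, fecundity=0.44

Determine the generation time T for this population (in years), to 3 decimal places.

lx = nx/n0 = nx/500: 1, 1, 0.978, 0.886, 0.654, 0.11
lx·mx: 0, 3.08, 2.5428, 1.12522, 0.44472, 0.0484 → R0 = 7.24114
x·lx·mx: 0, 3.08, 5.0856, 3.37566, 1.77888, 0.242 → Σ = 13.56214
T = 13.56214 / 7.24114 = 1.872929… → 1.873

1.873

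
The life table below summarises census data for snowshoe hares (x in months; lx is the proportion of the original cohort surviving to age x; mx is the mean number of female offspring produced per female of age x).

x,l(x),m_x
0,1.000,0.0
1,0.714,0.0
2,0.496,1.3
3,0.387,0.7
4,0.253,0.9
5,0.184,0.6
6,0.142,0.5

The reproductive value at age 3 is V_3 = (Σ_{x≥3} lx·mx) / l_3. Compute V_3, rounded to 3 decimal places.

lx·mx for x ≥ 3: 0.2709, 0.2277, 0.1104, 0.071 → sum = 0.68
V_3 = 0.68 / l_3 = 0.68 / 0.387 = 1.757106… → 1.757

1.757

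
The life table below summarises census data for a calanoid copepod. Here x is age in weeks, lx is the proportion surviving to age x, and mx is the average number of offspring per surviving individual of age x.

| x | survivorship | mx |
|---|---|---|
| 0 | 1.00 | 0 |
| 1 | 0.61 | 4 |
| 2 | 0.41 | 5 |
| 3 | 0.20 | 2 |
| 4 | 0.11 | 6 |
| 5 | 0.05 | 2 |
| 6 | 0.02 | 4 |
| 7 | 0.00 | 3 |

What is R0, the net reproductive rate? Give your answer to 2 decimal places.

lx·mx by age: 0, 2.44, 2.05, 0.4, 0.66, 0.1, 0.08, 0
R0 = Σ lx·mx = 5.73 → 5.73

5.73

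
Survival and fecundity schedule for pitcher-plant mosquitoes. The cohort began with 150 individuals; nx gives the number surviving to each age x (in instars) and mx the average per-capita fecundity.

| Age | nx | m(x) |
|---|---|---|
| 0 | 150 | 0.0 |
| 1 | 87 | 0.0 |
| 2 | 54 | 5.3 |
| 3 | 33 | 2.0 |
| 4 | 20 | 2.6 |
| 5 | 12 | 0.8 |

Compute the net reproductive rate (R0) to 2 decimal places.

lx = nx/n0 = nx/150: 1, 0.58, 0.36, 0.22, 0.13333…, 0.08
lx·mx by age: 0, 0, 1.908, 0.44, 0.346667…, 0.064
R0 = Σ lx·mx = 2.758667… → 2.76

2.76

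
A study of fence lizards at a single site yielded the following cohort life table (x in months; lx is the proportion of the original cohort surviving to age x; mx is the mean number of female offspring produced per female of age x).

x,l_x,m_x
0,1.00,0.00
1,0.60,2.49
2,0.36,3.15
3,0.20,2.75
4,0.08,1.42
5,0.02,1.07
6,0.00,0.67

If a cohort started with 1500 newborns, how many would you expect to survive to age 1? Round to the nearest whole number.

Expected survivors = N0 · l_1 = 1500 × 0.60 = 900 → 900

900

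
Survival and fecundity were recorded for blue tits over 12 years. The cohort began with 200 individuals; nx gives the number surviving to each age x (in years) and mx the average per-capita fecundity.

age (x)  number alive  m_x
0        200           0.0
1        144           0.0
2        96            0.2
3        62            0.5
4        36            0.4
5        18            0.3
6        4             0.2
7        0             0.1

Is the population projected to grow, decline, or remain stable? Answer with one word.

declining

lx = nx/n0 = nx/200: 1, 0.72, 0.48, 0.31, 0.18, 0.09, 0.02, 0
R0 = Σ lx·mx = 0 + 0 + 0.096 + 0.155 + 0.072 + 0.027 + 0.004 + 0 = 0.354
R0 < 1, so the population is declining.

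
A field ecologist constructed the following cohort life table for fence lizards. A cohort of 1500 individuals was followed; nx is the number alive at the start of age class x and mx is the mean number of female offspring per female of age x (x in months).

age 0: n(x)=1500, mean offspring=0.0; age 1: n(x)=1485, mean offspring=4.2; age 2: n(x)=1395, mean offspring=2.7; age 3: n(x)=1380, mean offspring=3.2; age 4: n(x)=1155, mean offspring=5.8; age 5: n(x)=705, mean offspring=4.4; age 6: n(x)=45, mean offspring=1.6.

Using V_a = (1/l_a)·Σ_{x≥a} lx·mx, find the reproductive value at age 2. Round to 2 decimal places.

12.94

lx = nx/n0 = nx/1500: 1, 0.99, 0.93, 0.92, 0.77, 0.47, 0.03
lx·mx for x ≥ 2: 2.511, 2.944, 4.466, 2.068, 0.048 → sum = 12.037
V_2 = 12.037 / l_2 = 12.037 / 0.93 = 12.943011… → 12.94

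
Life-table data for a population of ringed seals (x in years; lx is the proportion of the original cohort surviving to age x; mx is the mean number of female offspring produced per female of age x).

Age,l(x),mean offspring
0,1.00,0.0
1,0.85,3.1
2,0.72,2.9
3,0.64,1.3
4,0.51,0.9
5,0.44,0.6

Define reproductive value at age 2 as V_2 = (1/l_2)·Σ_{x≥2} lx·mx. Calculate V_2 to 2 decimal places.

5.06

lx·mx for x ≥ 2: 2.088, 0.832, 0.459, 0.264 → sum = 3.643
V_2 = 3.643 / l_2 = 3.643 / 0.72 = 5.059722… → 5.06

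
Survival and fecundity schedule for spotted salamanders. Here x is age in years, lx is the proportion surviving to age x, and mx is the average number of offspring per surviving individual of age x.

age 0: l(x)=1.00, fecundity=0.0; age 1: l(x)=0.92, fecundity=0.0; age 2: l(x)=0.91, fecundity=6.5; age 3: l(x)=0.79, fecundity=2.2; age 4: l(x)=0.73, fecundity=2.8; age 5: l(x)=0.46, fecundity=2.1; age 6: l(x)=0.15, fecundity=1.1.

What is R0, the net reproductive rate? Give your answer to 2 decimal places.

lx·mx by age: 0, 0, 5.915, 1.738, 2.044, 0.966, 0.165
R0 = Σ lx·mx = 10.828 → 10.83

10.83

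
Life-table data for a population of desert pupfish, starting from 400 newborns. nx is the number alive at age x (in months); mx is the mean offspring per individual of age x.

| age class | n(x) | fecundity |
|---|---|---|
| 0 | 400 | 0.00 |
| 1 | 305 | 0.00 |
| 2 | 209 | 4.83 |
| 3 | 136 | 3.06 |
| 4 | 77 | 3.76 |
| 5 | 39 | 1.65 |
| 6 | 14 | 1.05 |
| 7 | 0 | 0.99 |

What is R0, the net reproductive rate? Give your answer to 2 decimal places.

4.49

lx = nx/n0 = nx/400: 1, 0.7625, 0.5225, 0.34, 0.1925, 0.0975, 0.035, 0
lx·mx by age: 0, 0, 2.523675, 1.0404, 0.7238, 0.160875, 0.03675, 0
R0 = Σ lx·mx = 4.4855 → 4.49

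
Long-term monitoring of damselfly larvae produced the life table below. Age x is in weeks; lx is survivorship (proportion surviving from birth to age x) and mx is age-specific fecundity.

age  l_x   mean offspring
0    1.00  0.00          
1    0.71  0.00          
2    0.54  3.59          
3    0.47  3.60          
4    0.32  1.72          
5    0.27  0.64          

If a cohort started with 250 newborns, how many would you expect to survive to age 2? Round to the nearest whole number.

135

Expected survivors = N0 · l_2 = 250 × 0.54 = 135 → 135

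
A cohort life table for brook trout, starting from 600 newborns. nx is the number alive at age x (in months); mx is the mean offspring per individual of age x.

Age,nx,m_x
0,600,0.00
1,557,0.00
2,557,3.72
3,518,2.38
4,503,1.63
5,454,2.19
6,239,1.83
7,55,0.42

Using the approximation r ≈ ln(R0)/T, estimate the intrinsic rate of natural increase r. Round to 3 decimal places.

lx = nx/n0 = nx/600: 1, 0.92833…, 0.92833…, 0.86333…, 0.83833…, 0.75667…, 0.39833…, 0.09167…
R0 = Σ lx·mx = 0 + 0 + 3.4534… + 2.05473… + 1.36648… + 1.6571… + 0.72895… + 0.0385… = 9.299167…
Σ x·lx·mx = 31.465633…; T = 31.465633…/9.299167… = 3.3837…
r ≈ ln(R0)/T = ln(9.299167…)/3.3837… = 0.65902… → 0.659

0.659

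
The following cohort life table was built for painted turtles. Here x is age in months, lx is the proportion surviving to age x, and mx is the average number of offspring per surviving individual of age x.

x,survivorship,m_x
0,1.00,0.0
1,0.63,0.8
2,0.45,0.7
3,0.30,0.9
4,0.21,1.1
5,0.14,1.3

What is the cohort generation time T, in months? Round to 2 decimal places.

lx·mx: 0, 0.504, 0.315, 0.27, 0.231, 0.182 → R0 = 1.502
x·lx·mx: 0, 0.504, 0.63, 0.81, 0.924, 0.91 → Σ = 3.778
T = 3.778 / 1.502 = 2.515313… → 2.52

2.52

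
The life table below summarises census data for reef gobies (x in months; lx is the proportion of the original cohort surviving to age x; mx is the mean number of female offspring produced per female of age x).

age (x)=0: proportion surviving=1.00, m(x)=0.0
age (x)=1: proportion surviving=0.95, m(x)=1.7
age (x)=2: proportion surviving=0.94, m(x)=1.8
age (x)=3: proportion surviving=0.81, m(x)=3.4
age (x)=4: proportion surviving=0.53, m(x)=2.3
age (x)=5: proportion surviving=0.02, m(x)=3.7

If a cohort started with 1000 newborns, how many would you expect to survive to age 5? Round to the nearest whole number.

Expected survivors = N0 · l_5 = 1000 × 0.02 = 20 → 20

20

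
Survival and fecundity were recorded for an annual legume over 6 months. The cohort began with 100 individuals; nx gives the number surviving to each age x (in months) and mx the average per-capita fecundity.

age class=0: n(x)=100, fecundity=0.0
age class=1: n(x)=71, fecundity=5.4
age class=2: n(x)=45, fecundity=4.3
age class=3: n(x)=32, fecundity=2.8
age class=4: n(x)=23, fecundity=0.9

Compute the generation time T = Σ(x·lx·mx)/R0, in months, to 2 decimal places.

lx = nx/n0 = nx/100: 1, 0.71, 0.45, 0.32, 0.23
lx·mx: 0, 3.834, 1.935, 0.896, 0.207 → R0 = 6.872
x·lx·mx: 0, 3.834, 3.87, 2.688, 0.828 → Σ = 11.22
T = 11.22 / 6.872 = 1.632712… → 1.63

1.63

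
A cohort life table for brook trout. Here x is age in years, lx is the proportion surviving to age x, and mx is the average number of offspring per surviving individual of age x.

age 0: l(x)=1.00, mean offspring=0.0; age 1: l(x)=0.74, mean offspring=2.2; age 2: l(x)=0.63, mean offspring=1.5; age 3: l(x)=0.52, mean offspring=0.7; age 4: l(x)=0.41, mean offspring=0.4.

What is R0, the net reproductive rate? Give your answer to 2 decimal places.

3.10

lx·mx by age: 0, 1.628, 0.945, 0.364, 0.164
R0 = Σ lx·mx = 3.101 → 3.10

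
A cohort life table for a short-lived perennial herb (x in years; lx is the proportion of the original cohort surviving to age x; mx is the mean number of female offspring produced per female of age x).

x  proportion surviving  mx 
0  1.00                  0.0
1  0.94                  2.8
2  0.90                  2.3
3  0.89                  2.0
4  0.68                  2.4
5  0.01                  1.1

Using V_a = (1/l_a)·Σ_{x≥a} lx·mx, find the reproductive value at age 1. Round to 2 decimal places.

lx·mx for x ≥ 1: 2.632, 2.07, 1.78, 1.632, 0.011 → sum = 8.125
V_1 = 8.125 / l_1 = 8.125 / 0.94 = 8.643617… → 8.64

8.64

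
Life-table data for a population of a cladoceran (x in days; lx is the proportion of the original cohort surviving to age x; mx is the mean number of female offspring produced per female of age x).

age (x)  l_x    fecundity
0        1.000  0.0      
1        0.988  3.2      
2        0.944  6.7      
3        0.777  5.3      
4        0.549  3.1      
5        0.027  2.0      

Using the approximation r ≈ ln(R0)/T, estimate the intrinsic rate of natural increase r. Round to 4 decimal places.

R0 = Σ lx·mx = 0 + 3.1616 + 6.3248 + 4.1181 + 1.7019 + 0.054 = 15.3604
Σ x·lx·mx = 35.2431; T = 35.2431/15.3604 = 2.29441…
r ≈ ln(R0)/T = ln(15.3604)/2.29441… = 1.190628… → 1.1906

1.1906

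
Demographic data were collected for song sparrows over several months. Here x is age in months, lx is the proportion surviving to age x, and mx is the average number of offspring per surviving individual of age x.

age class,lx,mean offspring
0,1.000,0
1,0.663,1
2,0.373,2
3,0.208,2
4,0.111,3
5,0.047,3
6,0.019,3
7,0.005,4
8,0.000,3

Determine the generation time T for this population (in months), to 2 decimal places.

2.49

lx·mx: 0, 0.663, 0.746, 0.416, 0.333, 0.141, 0.057, 0.02, 0 → R0 = 2.376
x·lx·mx: 0, 0.663, 1.492, 1.248, 1.332, 0.705, 0.342, 0.14, 0 → Σ = 5.922
T = 5.922 / 2.376 = 2.492424… → 2.49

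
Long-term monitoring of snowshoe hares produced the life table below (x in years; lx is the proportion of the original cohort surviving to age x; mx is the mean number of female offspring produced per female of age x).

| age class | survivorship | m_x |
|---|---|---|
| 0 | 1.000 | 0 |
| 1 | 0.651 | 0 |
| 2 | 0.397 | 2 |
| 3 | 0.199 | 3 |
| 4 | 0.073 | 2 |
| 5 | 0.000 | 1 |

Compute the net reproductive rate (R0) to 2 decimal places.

1.54

lx·mx by age: 0, 0, 0.794, 0.597, 0.146, 0
R0 = Σ lx·mx = 1.537 → 1.54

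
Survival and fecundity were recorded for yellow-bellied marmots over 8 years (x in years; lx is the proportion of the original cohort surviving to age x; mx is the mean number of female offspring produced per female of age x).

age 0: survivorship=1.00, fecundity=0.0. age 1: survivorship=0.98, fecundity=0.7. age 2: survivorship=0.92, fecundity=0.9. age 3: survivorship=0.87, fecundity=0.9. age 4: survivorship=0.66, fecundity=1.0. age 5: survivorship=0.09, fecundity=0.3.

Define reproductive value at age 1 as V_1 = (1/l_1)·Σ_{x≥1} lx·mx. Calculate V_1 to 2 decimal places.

3.04

lx·mx for x ≥ 1: 0.686, 0.828, 0.783, 0.66, 0.027 → sum = 2.984
V_1 = 2.984 / l_1 = 2.984 / 0.98 = 3.044898… → 3.04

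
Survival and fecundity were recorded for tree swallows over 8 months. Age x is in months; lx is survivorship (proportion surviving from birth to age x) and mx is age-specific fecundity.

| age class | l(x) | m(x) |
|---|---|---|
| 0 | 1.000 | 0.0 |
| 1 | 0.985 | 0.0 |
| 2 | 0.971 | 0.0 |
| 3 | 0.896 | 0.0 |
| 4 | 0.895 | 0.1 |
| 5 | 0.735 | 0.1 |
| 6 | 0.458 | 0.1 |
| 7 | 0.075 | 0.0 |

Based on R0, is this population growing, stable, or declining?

declining

R0 = Σ lx·mx = 0 + 0 + 0 + 0 + 0.0895 + 0.0735 + 0.0458 + 0 = 0.2088
R0 < 1, so the population is declining.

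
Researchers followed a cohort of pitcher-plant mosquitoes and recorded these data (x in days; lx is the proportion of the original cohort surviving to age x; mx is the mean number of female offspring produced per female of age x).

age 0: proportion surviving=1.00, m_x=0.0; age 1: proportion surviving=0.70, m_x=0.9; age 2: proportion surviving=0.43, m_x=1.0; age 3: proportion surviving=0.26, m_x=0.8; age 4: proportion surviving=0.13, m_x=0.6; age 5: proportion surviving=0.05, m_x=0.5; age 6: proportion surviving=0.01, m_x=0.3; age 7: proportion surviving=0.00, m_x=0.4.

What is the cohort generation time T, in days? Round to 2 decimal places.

lx·mx: 0, 0.63, 0.43, 0.208, 0.078, 0.025, 0.003, 0 → R0 = 1.374
x·lx·mx: 0, 0.63, 0.86, 0.624, 0.312, 0.125, 0.018, 0 → Σ = 2.569
T = 2.569 / 1.374 = 1.869723… → 1.87

1.87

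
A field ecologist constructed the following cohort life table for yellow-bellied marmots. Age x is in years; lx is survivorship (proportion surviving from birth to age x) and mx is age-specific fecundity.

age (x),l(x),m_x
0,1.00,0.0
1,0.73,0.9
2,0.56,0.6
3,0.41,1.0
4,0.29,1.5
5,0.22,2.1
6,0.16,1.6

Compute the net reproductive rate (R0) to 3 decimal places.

2.556

lx·mx by age: 0, 0.657, 0.336, 0.41, 0.435, 0.462, 0.256
R0 = Σ lx·mx = 2.556 → 2.556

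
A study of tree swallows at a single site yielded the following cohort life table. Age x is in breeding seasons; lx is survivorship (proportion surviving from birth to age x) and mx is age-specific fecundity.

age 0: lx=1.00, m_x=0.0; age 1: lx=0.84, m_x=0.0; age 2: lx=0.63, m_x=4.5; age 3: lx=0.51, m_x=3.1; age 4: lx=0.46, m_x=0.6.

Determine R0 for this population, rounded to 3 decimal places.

lx·mx by age: 0, 0, 2.835, 1.581, 0.276
R0 = Σ lx·mx = 4.692 → 4.692

4.692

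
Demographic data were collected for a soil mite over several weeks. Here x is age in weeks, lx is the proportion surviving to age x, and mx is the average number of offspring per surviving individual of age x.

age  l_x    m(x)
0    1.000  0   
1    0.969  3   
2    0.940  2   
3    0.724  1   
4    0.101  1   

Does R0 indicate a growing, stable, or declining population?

R0 = Σ lx·mx = 0 + 2.907 + 1.88 + 0.724 + 0.101 = 5.612
R0 > 1, so the population is growing.

growing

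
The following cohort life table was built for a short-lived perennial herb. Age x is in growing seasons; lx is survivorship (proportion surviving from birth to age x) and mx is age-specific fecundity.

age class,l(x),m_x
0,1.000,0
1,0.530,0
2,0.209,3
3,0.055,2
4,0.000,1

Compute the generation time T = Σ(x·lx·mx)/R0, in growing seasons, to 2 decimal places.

2.15

lx·mx: 0, 0, 0.627, 0.11, 0 → R0 = 0.737
x·lx·mx: 0, 0, 1.254, 0.33, 0 → Σ = 1.584
T = 1.584 / 0.737 = 2.149254… → 2.15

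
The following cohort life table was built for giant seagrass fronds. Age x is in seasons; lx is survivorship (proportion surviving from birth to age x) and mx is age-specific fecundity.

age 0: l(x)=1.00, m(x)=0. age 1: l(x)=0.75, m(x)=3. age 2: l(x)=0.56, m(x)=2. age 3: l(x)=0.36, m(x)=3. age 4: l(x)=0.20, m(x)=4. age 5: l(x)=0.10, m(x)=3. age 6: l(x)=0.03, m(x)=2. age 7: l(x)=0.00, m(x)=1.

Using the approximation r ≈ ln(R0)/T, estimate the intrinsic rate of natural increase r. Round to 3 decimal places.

R0 = Σ lx·mx = 0 + 2.25 + 1.12 + 1.08 + 0.8 + 0.3 + 0.06 + 0 = 5.61
Σ x·lx·mx = 12.79; T = 12.79/5.61 = 2.27986…
r ≈ ln(R0)/T = ln(5.61)/2.27986… = 0.75643… → 0.756

0.756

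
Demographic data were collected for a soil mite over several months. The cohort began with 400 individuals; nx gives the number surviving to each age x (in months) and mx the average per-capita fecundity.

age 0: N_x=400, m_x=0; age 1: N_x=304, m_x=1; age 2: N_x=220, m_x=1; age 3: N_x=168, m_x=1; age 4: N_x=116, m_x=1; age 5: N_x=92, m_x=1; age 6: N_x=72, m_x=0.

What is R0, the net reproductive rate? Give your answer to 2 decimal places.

2.25

lx = nx/n0 = nx/400: 1, 0.76, 0.55, 0.42, 0.29, 0.23, 0.18
lx·mx by age: 0, 0.76, 0.55, 0.42, 0.29, 0.23, 0
R0 = Σ lx·mx = 2.25 → 2.25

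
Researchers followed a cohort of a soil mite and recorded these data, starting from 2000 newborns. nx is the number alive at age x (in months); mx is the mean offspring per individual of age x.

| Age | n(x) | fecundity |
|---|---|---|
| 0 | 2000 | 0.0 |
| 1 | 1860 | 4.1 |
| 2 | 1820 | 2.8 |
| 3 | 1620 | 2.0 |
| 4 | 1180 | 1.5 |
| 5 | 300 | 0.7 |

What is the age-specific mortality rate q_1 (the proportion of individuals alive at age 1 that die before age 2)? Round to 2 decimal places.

lx = nx/n0 = nx/2000: 1, 0.93, 0.91, 0.81, 0.59, 0.15
q_1 = (l_1 − l_2) / l_1 = (0.93 − 0.91) / 0.93
     = 0.02 / 0.93 = 0.021505… → 0.02

0.02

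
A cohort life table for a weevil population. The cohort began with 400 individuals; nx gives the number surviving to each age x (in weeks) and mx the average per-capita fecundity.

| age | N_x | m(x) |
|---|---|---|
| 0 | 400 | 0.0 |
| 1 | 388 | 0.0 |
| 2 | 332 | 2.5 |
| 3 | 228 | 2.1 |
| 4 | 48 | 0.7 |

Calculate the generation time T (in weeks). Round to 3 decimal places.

lx = nx/n0 = nx/400: 1, 0.97, 0.83, 0.57, 0.12
lx·mx: 0, 0, 2.075, 1.197, 0.084 → R0 = 3.356
x·lx·mx: 0, 0, 4.15, 3.591, 0.336 → Σ = 8.077
T = 8.077 / 3.356 = 2.406734… → 2.407

2.407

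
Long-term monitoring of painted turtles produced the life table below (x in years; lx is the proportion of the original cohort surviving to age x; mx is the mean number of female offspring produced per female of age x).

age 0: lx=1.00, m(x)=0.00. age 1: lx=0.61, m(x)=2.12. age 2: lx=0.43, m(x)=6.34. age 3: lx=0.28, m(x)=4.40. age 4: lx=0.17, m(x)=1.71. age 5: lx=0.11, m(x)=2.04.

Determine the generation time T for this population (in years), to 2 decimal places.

lx·mx: 0, 1.2932, 2.7262, 1.232, 0.2907, 0.2244 → R0 = 5.7665
x·lx·mx: 0, 1.2932, 5.4524, 3.696, 1.1628, 1.122 → Σ = 12.7264
T = 12.7264 / 5.7665 = 2.206954… → 2.21

2.21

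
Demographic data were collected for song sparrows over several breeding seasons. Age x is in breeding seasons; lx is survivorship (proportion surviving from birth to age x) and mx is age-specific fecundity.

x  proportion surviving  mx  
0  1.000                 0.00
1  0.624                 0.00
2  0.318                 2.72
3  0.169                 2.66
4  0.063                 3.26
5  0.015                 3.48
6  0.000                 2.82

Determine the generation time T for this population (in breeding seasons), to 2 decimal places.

lx·mx: 0, 0, 0.86496, 0.44954, 0.20538, 0.0522, 0 → R0 = 1.57208
x·lx·mx: 0, 0, 1.72992, 1.34862, 0.82152, 0.261, 0 → Σ = 4.16106
T = 4.16106 / 1.57208 = 2.64685… → 2.65

2.65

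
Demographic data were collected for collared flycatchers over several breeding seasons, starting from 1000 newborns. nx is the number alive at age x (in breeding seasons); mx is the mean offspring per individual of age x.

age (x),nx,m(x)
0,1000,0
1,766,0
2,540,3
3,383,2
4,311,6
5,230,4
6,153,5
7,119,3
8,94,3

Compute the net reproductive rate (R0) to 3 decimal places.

lx = nx/n0 = nx/1000: 1, 0.766, 0.54, 0.383, 0.311, 0.23, 0.153, 0.119, 0.094
lx·mx by age: 0, 0, 1.62, 0.766, 1.866, 0.92, 0.765, 0.357, 0.282
R0 = Σ lx·mx = 6.576 → 6.576

6.576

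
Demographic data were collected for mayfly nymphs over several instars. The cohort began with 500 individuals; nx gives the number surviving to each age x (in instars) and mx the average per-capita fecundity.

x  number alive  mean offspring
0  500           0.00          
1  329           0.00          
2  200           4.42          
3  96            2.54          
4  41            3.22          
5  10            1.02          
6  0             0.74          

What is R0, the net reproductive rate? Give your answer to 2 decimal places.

2.54

lx = nx/n0 = nx/500: 1, 0.658, 0.4, 0.192, 0.082, 0.02, 0
lx·mx by age: 0, 0, 1.768, 0.48768, 0.26404, 0.0204, 0
R0 = Σ lx·mx = 2.54012 → 2.54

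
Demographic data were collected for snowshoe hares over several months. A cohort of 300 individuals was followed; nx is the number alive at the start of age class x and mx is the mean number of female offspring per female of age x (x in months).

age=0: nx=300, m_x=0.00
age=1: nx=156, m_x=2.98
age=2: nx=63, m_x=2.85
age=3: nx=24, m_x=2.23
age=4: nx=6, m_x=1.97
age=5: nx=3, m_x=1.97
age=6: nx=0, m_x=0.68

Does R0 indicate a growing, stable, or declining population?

lx = nx/n0 = nx/300: 1, 0.52, 0.21, 0.08, 0.02, 0.01, 0
R0 = Σ lx·mx = 0 + 1.5496 + 0.5985 + 0.1784 + 0.0394 + 0.0197 + 0 = 2.3856
R0 > 1, so the population is growing.

growing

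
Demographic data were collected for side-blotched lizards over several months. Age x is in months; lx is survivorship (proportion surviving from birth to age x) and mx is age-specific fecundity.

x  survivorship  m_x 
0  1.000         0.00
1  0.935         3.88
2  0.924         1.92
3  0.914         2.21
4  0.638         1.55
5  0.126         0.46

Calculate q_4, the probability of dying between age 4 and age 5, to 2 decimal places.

q_4 = (l_4 − l_5) / l_4 = (0.638 − 0.126) / 0.638
     = 0.512 / 0.638 = 0.802508… → 0.80

0.80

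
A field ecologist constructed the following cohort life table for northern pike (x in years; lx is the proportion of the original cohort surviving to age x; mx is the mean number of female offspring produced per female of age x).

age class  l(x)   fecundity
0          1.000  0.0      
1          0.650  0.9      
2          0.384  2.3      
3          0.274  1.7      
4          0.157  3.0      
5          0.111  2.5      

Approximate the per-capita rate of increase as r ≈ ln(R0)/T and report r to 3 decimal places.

R0 = Σ lx·mx = 0 + 0.585 + 0.8832 + 0.4658 + 0.471 + 0.2775 = 2.6825
Σ x·lx·mx = 7.0203; T = 7.0203/2.6825 = 2.61707…
r ≈ ln(R0)/T = ln(2.6825)/2.61707… = 0.37704… → 0.377

0.377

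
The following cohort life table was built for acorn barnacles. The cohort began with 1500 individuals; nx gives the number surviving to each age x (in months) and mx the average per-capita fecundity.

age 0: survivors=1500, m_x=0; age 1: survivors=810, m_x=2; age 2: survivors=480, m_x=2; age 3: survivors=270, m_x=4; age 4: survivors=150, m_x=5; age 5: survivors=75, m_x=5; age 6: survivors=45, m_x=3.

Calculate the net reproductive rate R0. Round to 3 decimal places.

lx = nx/n0 = nx/1500: 1, 0.54, 0.32, 0.18, 0.1, 0.05, 0.03
lx·mx by age: 0, 1.08, 0.64, 0.72, 0.5, 0.25, 0.09
R0 = Σ lx·mx = 3.28 → 3.280

3.280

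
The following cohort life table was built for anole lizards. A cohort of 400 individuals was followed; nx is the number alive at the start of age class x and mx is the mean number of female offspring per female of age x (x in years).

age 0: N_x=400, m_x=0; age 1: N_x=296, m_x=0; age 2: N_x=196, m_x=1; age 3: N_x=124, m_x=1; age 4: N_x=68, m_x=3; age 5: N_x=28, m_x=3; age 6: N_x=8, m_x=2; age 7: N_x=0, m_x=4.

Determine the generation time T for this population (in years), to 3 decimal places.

lx = nx/n0 = nx/400: 1, 0.74, 0.49, 0.31, 0.17, 0.07, 0.02, 0
lx·mx: 0, 0, 0.49, 0.31, 0.51, 0.21, 0.04, 0 → R0 = 1.56
x·lx·mx: 0, 0, 0.98, 0.93, 2.04, 1.05, 0.24, 0 → Σ = 5.24
T = 5.24 / 1.56 = 3.358974… → 3.359

3.359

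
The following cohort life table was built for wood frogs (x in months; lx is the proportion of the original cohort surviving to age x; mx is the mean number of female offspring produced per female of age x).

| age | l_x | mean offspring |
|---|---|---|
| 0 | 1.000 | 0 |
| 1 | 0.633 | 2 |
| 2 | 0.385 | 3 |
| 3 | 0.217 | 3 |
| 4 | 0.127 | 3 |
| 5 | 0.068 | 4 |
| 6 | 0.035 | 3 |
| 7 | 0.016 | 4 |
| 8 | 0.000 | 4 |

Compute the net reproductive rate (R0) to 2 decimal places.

lx·mx by age: 0, 1.266, 1.155, 0.651, 0.381, 0.272, 0.105, 0.064, 0
R0 = Σ lx·mx = 3.894 → 3.89

3.89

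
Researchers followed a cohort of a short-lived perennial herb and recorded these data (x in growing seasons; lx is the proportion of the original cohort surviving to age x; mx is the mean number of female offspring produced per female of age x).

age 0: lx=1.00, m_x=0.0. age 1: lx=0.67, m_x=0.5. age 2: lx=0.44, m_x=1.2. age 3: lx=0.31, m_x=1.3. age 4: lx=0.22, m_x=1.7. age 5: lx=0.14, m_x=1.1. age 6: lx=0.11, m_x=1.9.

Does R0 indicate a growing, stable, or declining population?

R0 = Σ lx·mx = 0 + 0.335 + 0.528 + 0.403 + 0.374 + 0.154 + 0.209 = 2.003
R0 > 1, so the population is growing.

growing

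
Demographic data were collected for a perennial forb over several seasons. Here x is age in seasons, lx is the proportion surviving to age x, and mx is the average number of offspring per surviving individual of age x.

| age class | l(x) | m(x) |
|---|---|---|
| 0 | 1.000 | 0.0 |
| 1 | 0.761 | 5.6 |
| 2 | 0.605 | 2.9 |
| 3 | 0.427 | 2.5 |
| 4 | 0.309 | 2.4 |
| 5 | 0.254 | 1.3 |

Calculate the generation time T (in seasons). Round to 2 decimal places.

1.91

lx·mx: 0, 4.2616, 1.7545, 1.0675, 0.7416, 0.3302 → R0 = 8.1554
x·lx·mx: 0, 4.2616, 3.509, 3.2025, 2.9664, 1.651 → Σ = 15.5905
T = 15.5905 / 8.1554 = 1.911678… → 1.91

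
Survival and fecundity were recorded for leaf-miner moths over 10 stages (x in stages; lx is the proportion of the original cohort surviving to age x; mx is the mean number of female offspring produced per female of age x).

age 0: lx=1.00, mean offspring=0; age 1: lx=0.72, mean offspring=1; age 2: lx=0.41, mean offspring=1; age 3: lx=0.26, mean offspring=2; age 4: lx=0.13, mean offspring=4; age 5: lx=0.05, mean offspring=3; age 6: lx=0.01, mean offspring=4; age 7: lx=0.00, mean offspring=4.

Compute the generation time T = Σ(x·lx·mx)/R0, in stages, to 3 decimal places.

lx·mx: 0, 0.72, 0.41, 0.52, 0.52, 0.15, 0.04, 0 → R0 = 2.36
x·lx·mx: 0, 0.72, 0.82, 1.56, 2.08, 0.75, 0.24, 0 → Σ = 6.17
T = 6.17 / 2.36 = 2.614407… → 2.614

2.614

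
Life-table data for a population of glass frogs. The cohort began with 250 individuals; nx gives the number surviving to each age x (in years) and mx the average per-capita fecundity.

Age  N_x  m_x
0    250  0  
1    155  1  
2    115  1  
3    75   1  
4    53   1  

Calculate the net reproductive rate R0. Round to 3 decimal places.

lx = nx/n0 = nx/250: 1, 0.62, 0.46, 0.3, 0.212
lx·mx by age: 0, 0.62, 0.46, 0.3, 0.212
R0 = Σ lx·mx = 1.592 → 1.592

1.592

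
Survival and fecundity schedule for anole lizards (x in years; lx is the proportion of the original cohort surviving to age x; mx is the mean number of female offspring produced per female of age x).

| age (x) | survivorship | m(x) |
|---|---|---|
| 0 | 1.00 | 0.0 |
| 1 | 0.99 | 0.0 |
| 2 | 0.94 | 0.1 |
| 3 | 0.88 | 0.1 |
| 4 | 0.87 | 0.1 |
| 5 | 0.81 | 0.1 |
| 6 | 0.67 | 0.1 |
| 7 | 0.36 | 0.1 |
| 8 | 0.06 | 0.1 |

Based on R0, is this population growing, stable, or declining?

R0 = Σ lx·mx = 0 + 0 + 0.094 + 0.088 + 0.087 + 0.081 + 0.067 + 0.036 + 0.006 = 0.459
R0 < 1, so the population is declining.

declining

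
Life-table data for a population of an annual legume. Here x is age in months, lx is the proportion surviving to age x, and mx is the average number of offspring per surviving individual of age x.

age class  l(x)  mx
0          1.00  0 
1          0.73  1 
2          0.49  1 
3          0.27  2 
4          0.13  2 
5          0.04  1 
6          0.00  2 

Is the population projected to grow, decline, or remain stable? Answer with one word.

R0 = Σ lx·mx = 0 + 0.73 + 0.49 + 0.54 + 0.26 + 0.04 + 0 = 2.06
R0 > 1, so the population is growing.

growing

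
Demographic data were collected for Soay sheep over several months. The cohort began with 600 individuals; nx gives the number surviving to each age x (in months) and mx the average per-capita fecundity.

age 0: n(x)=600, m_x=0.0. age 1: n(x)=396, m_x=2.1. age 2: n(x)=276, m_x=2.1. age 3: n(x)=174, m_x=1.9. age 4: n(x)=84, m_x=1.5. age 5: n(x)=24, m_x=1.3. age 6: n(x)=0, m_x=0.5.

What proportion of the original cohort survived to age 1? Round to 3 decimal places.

0.660

l_1 = n_1/n_0 = 396/600 = 0.66 → 0.660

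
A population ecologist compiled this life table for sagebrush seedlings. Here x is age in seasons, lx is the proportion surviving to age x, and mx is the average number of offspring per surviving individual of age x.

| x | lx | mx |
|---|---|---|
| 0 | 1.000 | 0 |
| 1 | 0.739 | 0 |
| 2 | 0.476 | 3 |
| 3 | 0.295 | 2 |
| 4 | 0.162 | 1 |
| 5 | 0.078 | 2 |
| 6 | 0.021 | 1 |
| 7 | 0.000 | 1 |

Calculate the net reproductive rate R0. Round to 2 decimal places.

lx·mx by age: 0, 0, 1.428, 0.59, 0.162, 0.156, 0.021, 0
R0 = Σ lx·mx = 2.357 → 2.36

2.36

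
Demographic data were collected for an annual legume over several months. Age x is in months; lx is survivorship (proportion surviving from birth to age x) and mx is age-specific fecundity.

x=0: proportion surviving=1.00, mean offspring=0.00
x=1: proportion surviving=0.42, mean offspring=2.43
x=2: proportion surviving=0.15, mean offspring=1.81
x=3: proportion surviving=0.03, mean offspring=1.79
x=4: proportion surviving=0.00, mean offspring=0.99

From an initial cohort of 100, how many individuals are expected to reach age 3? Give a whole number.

3

Expected survivors = N0 · l_3 = 100 × 0.03 = 3 → 3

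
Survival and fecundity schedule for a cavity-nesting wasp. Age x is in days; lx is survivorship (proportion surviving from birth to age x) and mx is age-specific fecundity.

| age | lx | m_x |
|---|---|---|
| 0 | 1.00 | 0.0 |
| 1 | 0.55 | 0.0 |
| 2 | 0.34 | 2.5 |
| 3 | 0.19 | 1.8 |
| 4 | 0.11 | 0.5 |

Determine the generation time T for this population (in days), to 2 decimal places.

2.36

lx·mx: 0, 0, 0.85, 0.342, 0.055 → R0 = 1.247
x·lx·mx: 0, 0, 1.7, 1.026, 0.22 → Σ = 2.946
T = 2.946 / 1.247 = 2.36247… → 2.36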